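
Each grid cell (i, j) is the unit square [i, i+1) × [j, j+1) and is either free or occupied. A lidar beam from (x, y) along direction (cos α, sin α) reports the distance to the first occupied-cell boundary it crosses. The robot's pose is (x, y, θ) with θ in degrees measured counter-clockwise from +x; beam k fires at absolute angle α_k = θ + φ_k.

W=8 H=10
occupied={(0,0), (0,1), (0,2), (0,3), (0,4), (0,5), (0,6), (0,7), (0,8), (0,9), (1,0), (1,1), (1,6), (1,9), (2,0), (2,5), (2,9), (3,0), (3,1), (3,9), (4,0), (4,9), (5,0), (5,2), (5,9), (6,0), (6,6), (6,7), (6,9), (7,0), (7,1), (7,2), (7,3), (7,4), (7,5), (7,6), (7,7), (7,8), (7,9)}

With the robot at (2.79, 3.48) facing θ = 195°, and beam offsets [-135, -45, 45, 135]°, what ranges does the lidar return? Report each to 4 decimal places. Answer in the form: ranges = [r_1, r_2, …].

beam 1: φ=-135°, α=60°
  cosα=0.5000 sinα=0.8660 | (2,3) | tMaxX 0.4200 tMaxY 0.6004 | tΔX 2.0000 tΔY 1.1547
    t=0.4200 [x] (3,3)
    t=0.6004 [y] (3,4)
    t=1.7551 [y] (3,5)
    t=2.4200 [x] (4,5)
    t=2.9098 [y] (4,6)
    t=4.0645 [y] (4,7)
    t=4.4200 [x] (5,7)
    t=5.2192 [y] (5,8)
    t=6.3739 [y] (5,9) — stop
  → r_1 = 6.3739
beam 2: φ=-45°, α=150°
  cosα=-0.8660 sinα=0.5000 | (2,3) | tMaxX 0.9122 tMaxY 1.0400 | tΔX 1.1547 tΔY 2.0000
    t=0.9122 [x] (1,3)
    t=1.0400 [y] (1,4)
    t=2.0669 [x] (0,4) — stop
  → r_2 = 2.0669
beam 3: φ=45°, α=240°
  cosα=-0.5000 sinα=-0.8660 | (2,3) | tMaxX 1.5800 tMaxY 0.5543 | tΔX 2.0000 tΔY 1.1547
    t=0.5543 [y] (2,2)
    t=1.5800 [x] (1,2)
    t=1.7090 [y] (1,1) — stop
  → r_3 = 1.7090
beam 4: φ=135°, α=330°
  cosα=0.8660 sinα=-0.5000 | (2,3) | tMaxX 0.2425 tMaxY 0.9600 | tΔX 1.1547 tΔY 2.0000
    t=0.2425 [x] (3,3)
    t=0.9600 [y] (3,2)
    t=1.3972 [x] (4,2)
    t=2.5519 [x] (5,2) — stop
  → r_4 = 2.5519

ranges = [6.3739, 2.0669, 1.7090, 2.5519]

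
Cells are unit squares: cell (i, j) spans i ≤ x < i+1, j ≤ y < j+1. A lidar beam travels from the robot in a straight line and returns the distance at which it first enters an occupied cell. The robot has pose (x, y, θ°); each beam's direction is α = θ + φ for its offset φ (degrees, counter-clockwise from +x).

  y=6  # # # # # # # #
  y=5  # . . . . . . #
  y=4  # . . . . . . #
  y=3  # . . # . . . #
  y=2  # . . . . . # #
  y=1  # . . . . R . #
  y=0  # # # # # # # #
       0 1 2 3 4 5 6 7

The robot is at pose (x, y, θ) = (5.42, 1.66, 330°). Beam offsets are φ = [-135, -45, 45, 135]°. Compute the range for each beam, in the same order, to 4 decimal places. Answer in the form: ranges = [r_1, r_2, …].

ranges = [2.5500, 0.6833, 1.3137, 4.4931]

beam 1: φ=-135°, α=195°
  d=(-0.9659,-0.2588)  start (5,1)  tX=0.4348 tY=2.5500  stride 1/|dx|=1.0353 1/|dy|=3.8637
    cross x-line → (4,1), t=0.4348
    cross x-line → (3,1), t=1.4701
    cross x-line → (2,1), t=2.5054
    cross y-line → (2,0), t=2.5500 (wall)
  → r_1 = 2.5500
beam 2: φ=-45°, α=285°
  d=(0.2588,-0.9659)  start (5,1)  tX=2.2409 tY=0.6833  stride 1/|dx|=3.8637 1/|dy|=1.0353
    cross y-line → (5,0), t=0.6833 (wall)
  → r_2 = 0.6833
beam 3: φ=45°, α=15°
  d=(0.9659,0.2588)  start (5,1)  tX=0.6005 tY=1.3137  stride 1/|dx|=1.0353 1/|dy|=3.8637
    cross x-line → (6,1), t=0.6005
    cross y-line → (6,2), t=1.3137 (wall)
  → r_3 = 1.3137
beam 4: φ=135°, α=105°
  d=(-0.2588,0.9659)  start (5,1)  tX=1.6228 tY=0.3520  stride 1/|dx|=3.8637 1/|dy|=1.0353
    cross y-line → (5,2), t=0.3520
    cross y-line → (5,3), t=1.3873
    cross x-line → (4,3), t=1.6228
    cross y-line → (4,4), t=2.4225
    cross y-line → (4,5), t=3.4578
    cross y-line → (4,6), t=4.4931 (wall)
  → r_4 = 4.4931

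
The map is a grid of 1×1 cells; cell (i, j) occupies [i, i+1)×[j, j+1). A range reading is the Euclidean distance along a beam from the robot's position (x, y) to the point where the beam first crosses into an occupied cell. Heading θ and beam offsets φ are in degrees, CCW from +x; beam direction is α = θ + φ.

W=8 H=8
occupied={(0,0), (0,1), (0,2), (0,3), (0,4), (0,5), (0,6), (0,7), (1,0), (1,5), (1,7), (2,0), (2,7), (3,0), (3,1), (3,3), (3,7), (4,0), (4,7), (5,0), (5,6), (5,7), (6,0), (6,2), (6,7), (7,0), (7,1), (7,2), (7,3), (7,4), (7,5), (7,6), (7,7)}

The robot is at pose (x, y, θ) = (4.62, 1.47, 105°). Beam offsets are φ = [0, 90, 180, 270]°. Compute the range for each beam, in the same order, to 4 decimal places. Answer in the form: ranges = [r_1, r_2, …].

beam 1: φ=0°, α=105°
  dir = (cos 105°, sin 105°) = (-0.2588, 0.9659); from cell (4,1)
  next x-line at t=2.3955, next y-line at t=0.5487; Δt_x=3.8637, Δt_y=1.0353
    y: enter (4,2) at t=0.5487
    y: enter (4,3) at t=1.5840
    x: enter (3,3) at t=2.3955 ← occupied
  → r_1 = 2.3955
beam 2: φ=90°, α=195°
  dir = (cos 195°, sin 195°) = (-0.9659, -0.2588); from cell (4,1)
  next x-line at t=0.6419, next y-line at t=1.8159; Δt_x=1.0353, Δt_y=3.8637
    x: enter (3,1) at t=0.6419 ← occupied
  → r_2 = 0.6419
beam 3: φ=180°, α=285°
  dir = (cos 285°, sin 285°) = (0.2588, -0.9659); from cell (4,1)
  next x-line at t=1.4682, next y-line at t=0.4866; Δt_x=3.8637, Δt_y=1.0353
    y: enter (4,0) at t=0.4866 ← occupied
  → r_3 = 0.4866
beam 4: φ=270°, α=15°
  dir = (cos 15°, sin 15°) = (0.9659, 0.2588); from cell (4,1)
  next x-line at t=0.3934, next y-line at t=2.0478; Δt_x=1.0353, Δt_y=3.8637
    x: enter (5,1) at t=0.3934
    x: enter (6,1) at t=1.4287
    y: enter (6,2) at t=2.0478 ← occupied
  → r_4 = 2.0478

ranges = [2.3955, 0.6419, 0.4866, 2.0478]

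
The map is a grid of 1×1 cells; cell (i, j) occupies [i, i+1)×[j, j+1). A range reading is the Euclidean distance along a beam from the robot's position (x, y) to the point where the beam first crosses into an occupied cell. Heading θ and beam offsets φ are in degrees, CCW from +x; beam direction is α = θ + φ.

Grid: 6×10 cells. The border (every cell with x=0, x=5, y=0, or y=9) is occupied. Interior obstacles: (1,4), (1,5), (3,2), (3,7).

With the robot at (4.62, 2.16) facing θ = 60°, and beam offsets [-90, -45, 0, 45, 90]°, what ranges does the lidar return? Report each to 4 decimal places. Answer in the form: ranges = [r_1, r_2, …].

beam 1: φ=-90°, α=330°
  direction (0.8660, -0.5000); cell (4,2); t to first gridline: x 0.4388, y 0.3200 (then +1.1547 / +2.0000)
    (4,1) via y @ 0.3200
    (5,1) via x @ 0.4388  # hit
  → r_1 = 0.4388
beam 2: φ=-45°, α=15°
  direction (0.9659, 0.2588); cell (4,2); t to first gridline: x 0.3934, y 3.2455 (then +1.0353 / +3.8637)
    (5,2) via x @ 0.3934  # hit
  → r_2 = 0.3934
beam 3: φ=0°, α=60°
  direction (0.5000, 0.8660); cell (4,2); t to first gridline: x 0.7600, y 0.9699 (then +2.0000 / +1.1547)
    (5,2) via x @ 0.7600  # hit
  → r_3 = 0.7600
beam 4: φ=45°, α=105°
  direction (-0.2588, 0.9659); cell (4,2); t to first gridline: x 2.3955, y 0.8696 (then +3.8637 / +1.0353)
    (4,3) via y @ 0.8696
    (4,4) via y @ 1.9049
    (3,4) via x @ 2.3955
    (3,5) via y @ 2.9402
    (3,6) via y @ 3.9755
    (3,7) via y @ 5.0107  # hit
  → r_4 = 5.0107
beam 5: φ=90°, α=150°
  direction (-0.8660, 0.5000); cell (4,2); t to first gridline: x 0.7159, y 1.6800 (then +1.1547 / +2.0000)
    (3,2) via x @ 0.7159  # hit
  → r_5 = 0.7159

ranges = [0.4388, 0.3934, 0.7600, 5.0107, 0.7159]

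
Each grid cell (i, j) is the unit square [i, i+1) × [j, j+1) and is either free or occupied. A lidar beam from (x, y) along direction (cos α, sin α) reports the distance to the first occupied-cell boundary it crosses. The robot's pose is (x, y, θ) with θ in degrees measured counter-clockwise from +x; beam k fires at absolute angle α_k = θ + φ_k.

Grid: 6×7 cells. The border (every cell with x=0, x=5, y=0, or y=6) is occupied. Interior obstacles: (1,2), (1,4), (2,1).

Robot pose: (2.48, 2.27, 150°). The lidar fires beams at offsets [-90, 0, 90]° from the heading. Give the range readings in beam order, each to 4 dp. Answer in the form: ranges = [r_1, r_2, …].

ranges = [4.3070, 0.5543, 0.3118]

beam 1: φ=-90°, α=60°
  d=(0.5000,0.8660)  start (2,2)  tX=1.0400 tY=0.8429  stride 1/|dx|=2.0000 1/|dy|=1.1547
    cross y-line → (2,3), t=0.8429
    cross x-line → (3,3), t=1.0400
    cross y-line → (3,4), t=1.9976
    cross x-line → (4,4), t=3.0400
    cross y-line → (4,5), t=3.1523
    cross y-line → (4,6), t=4.3070 (wall)
  → r_1 = 4.3070
beam 2: φ=0°, α=150°
  d=(-0.8660,0.5000)  start (2,2)  tX=0.5543 tY=1.4600  stride 1/|dx|=1.1547 1/|dy|=2.0000
    cross x-line → (1,2), t=0.5543 (wall)
  → r_2 = 0.5543
beam 3: φ=90°, α=240°
  d=(-0.5000,-0.8660)  start (2,2)  tX=0.9600 tY=0.3118  stride 1/|dx|=2.0000 1/|dy|=1.1547
    cross y-line → (2,1), t=0.3118 (wall)
  → r_3 = 0.3118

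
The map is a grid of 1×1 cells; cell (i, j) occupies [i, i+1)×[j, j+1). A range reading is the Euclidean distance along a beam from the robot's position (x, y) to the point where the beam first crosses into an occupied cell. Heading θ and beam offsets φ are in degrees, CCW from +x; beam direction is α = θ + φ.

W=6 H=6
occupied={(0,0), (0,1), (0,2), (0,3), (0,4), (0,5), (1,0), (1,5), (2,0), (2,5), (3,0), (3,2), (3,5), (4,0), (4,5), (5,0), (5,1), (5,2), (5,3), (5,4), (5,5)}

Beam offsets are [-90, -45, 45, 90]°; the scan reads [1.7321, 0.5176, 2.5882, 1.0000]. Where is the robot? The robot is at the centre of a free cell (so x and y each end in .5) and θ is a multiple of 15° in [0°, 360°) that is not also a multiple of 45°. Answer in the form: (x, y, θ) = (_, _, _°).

Enumerate (i+0.5, j+0.5, θ) over the 15 free cells and 16 admissible headings. For each, cast all 4 beams and compare to the given ranges.
  (2.5, 4.5, 105°): beam 1 = 1.9319 ≠ 1.7321 ✗
  (3.5, 4.5, 195°): beam 1 = 0.5176 ≠ 1.7321 ✗
  (1.5, 3.5, 165°): beam 1 = 1.5529 ≠ 1.7321 ✗
  …
  (3.5, 1.5, 120°): r_1=1.7321, r_2=0.5176, r_3=2.5882, r_4=1.0000 — all match ✓
Only this pose fits every beam.

(x, y, θ) = (3.5, 1.5, 120°)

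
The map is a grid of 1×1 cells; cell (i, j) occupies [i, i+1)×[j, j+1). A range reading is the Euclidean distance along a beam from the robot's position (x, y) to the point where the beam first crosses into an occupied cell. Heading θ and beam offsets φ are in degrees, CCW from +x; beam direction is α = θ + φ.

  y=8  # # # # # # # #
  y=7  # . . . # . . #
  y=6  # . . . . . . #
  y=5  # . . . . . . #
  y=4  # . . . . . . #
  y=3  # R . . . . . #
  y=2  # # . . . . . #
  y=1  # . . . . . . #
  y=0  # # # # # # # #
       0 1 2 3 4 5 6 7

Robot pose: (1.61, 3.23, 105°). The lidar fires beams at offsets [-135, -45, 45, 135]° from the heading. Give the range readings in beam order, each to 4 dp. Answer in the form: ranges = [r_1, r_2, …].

ranges = [4.4600, 4.7800, 0.7044, 0.2656]

beam 1: φ=-135°, α=330°
  dir = (cos 330°, sin 330°) = (0.8660, -0.5000); from cell (1,3)
  next x-line at t=0.4503, next y-line at t=0.4600; Δt_x=1.1547, Δt_y=2.0000
    x: enter (2,3) at t=0.4503
    y: enter (2,2) at t=0.4600
    x: enter (3,2) at t=1.6050
    y: enter (3,1) at t=2.4600
    x: enter (4,1) at t=2.7597
    x: enter (5,1) at t=3.9144
    y: enter (5,0) at t=4.4600 ← occupied
  → r_1 = 4.4600
beam 2: φ=-45°, α=60°
  dir = (cos 60°, sin 60°) = (0.5000, 0.8660); from cell (1,3)
  next x-line at t=0.7800, next y-line at t=0.8891; Δt_x=2.0000, Δt_y=1.1547
    x: enter (2,3) at t=0.7800
    y: enter (2,4) at t=0.8891
    y: enter (2,5) at t=2.0438
    x: enter (3,5) at t=2.7800
    y: enter (3,6) at t=3.1985
    y: enter (3,7) at t=4.3532
    x: enter (4,7) at t=4.7800 ← occupied
  → r_2 = 4.7800
beam 3: φ=45°, α=150°
  dir = (cos 150°, sin 150°) = (-0.8660, 0.5000); from cell (1,3)
  next x-line at t=0.7044, next y-line at t=1.5400; Δt_x=1.1547, Δt_y=2.0000
    x: enter (0,3) at t=0.7044 ← occupied
  → r_3 = 0.7044
beam 4: φ=135°, α=240°
  dir = (cos 240°, sin 240°) = (-0.5000, -0.8660); from cell (1,3)
  next x-line at t=1.2200, next y-line at t=0.2656; Δt_x=2.0000, Δt_y=1.1547
    y: enter (1,2) at t=0.2656 ← occupied
  → r_4 = 0.2656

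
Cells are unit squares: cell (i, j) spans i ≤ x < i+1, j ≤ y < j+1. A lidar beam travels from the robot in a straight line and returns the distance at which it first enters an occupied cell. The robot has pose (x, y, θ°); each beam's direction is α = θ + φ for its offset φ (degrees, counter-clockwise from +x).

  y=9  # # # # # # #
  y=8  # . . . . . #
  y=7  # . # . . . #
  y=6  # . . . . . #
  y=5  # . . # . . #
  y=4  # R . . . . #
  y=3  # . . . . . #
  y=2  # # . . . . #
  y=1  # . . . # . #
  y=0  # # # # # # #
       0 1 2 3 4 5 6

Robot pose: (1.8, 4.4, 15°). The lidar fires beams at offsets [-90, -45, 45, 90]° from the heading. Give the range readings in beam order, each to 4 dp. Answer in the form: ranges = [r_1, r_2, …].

beam 1: φ=-90°, α=285°
  direction (0.2588, -0.9659); cell (1,4); t to first gridline: x 0.7727, y 0.4141 (then +3.8637 / +1.0353)
    (1,3) via y @ 0.4141
    (2,3) via x @ 0.7727
    (2,2) via y @ 1.4494
    (2,1) via y @ 2.4847
    (2,0) via y @ 3.5199  # hit
  → r_1 = 3.5199
beam 2: φ=-45°, α=330°
  direction (0.8660, -0.5000); cell (1,4); t to first gridline: x 0.2309, y 0.8000 (then +1.1547 / +2.0000)
    (2,4) via x @ 0.2309
    (2,3) via y @ 0.8000
    (3,3) via x @ 1.3856
    (4,3) via x @ 2.5403
    (4,2) via y @ 2.8000
    (5,2) via x @ 3.6950
    (5,1) via y @ 4.8000
    (6,1) via x @ 4.8497  # hit
  → r_2 = 4.8497
beam 3: φ=45°, α=60°
  direction (0.5000, 0.8660); cell (1,4); t to first gridline: x 0.4000, y 0.6928 (then +2.0000 / +1.1547)
    (2,4) via x @ 0.4000
    (2,5) via y @ 0.6928
    (2,6) via y @ 1.8475
    (3,6) via x @ 2.4000
    (3,7) via y @ 3.0022
    (3,8) via y @ 4.1569
    (4,8) via x @ 4.4000
    (4,9) via y @ 5.3116  # hit
  → r_3 = 5.3116
beam 4: φ=90°, α=105°
  direction (-0.2588, 0.9659); cell (1,4); t to first gridline: x 3.0910, y 0.6212 (then +3.8637 / +1.0353)
    (1,5) via y @ 0.6212
    (1,6) via y @ 1.6564
    (1,7) via y @ 2.6917
    (0,7) via x @ 3.0910  # hit
  → r_4 = 3.0910

ranges = [3.5199, 4.8497, 5.3116, 3.0910]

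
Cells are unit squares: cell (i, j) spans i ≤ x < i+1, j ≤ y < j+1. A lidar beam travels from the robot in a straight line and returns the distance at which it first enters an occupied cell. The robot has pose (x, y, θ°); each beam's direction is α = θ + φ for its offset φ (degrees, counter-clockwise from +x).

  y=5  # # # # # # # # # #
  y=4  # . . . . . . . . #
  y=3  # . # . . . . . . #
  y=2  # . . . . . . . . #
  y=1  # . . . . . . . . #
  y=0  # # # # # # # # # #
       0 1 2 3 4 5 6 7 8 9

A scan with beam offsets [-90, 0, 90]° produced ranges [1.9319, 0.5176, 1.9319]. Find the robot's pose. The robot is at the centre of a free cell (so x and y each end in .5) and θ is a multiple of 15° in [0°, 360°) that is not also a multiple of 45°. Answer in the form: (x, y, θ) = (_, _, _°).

(x, y, θ) = (4.5, 4.5, 105°)

Enumerate (i+0.5, j+0.5, θ) over the 31 free cells and 16 admissible headings. For each, cast all 3 beams and compare to the given ranges.
  (8.5, 2.5, 60°): beam 1 = 0.5774 ≠ 1.9319 ✗
  (2.5, 2.5, 285°): beam 1 = 1.5529 ≠ 1.9319 ✗
  (5.5, 2.5, 15°): beam 1 = 1.5529 ≠ 1.9319 ✗
  (2.5, 1.5, 30°): beam 1 = 0.5774 ≠ 1.9319 ✗
  …
  (4.5, 4.5, 105°): r_1=1.9319, r_2=0.5176, r_3=1.9319 — all match ✓
Only this pose fits every beam.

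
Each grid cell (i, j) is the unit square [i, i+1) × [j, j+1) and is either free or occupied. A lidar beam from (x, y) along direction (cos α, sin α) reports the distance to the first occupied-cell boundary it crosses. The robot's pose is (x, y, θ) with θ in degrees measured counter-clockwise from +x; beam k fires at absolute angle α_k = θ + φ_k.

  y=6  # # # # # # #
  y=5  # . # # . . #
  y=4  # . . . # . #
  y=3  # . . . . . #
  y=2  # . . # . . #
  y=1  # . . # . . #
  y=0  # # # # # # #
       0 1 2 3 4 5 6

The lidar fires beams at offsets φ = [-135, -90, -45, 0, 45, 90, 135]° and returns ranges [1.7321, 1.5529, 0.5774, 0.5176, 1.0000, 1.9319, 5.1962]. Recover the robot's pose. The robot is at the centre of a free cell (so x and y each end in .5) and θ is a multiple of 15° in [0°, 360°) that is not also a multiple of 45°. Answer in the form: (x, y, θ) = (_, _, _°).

Enumerate (i+0.5, j+0.5, θ) over the 20 free cells and 16 admissible headings. For each, cast all 7 beams and compare to the given ranges.
  (1.5, 2.5, 30°): beam 1 = 1.5529 ≠ 1.7321 ✗
  (4.5, 2.5, 345°): beam 1 = 0.5774 ≠ 1.7321 ✗
  (4.5, 3.5, 60°): beam 1 = 2.5882 ≠ 1.7321 ✗
  (5.5, 4.5, 105°): beam 1 = 0.5774 ≠ 1.7321 ✗
  …
  (5.5, 2.5, 15°): r_1=1.7321, r_2=1.5529, r_3=0.5774, r_4=0.5176, r_5=1.0000, r_6=1.9319, r_7=5.1962 — all match ✓
No second candidate reproduces the full scan.

(x, y, θ) = (5.5, 2.5, 15°)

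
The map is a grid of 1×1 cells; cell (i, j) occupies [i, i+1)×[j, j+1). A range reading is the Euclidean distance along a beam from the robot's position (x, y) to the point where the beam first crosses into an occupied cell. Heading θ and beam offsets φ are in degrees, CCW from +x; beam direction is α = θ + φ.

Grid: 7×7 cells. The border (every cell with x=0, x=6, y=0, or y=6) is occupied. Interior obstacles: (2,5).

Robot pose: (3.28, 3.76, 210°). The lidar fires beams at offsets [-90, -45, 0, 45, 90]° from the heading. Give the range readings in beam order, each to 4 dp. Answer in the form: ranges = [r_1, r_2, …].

beam 1: φ=-90°, α=120°
  d=(-0.5000,0.8660)  start (3,3)  tX=0.5600 tY=0.2771  stride 1/|dx|=2.0000 1/|dy|=1.1547
    cross y-line → (3,4), t=0.2771
    cross x-line → (2,4), t=0.5600
    cross y-line → (2,5), t=1.4318 (wall)
  → r_1 = 1.4318
beam 2: φ=-45°, α=165°
  d=(-0.9659,0.2588)  start (3,3)  tX=0.2899 tY=0.9273  stride 1/|dx|=1.0353 1/|dy|=3.8637
    cross x-line → (2,3), t=0.2899
    cross y-line → (2,4), t=0.9273
    cross x-line → (1,4), t=1.3252
    cross x-line → (0,4), t=2.3604 (wall)
  → r_2 = 2.3604
beam 3: φ=0°, α=210°
  d=(-0.8660,-0.5000)  start (3,3)  tX=0.3233 tY=1.5200  stride 1/|dx|=1.1547 1/|dy|=2.0000
    cross x-line → (2,3), t=0.3233
    cross x-line → (1,3), t=1.4780
    cross y-line → (1,2), t=1.5200
    cross x-line → (0,2), t=2.6327 (wall)
  → r_3 = 2.6327
beam 4: φ=45°, α=255°
  d=(-0.2588,-0.9659)  start (3,3)  tX=1.0818 tY=0.7868  stride 1/|dx|=3.8637 1/|dy|=1.0353
    cross y-line → (3,2), t=0.7868
    cross x-line → (2,2), t=1.0818
    cross y-line → (2,1), t=1.8221
    cross y-line → (2,0), t=2.8574 (wall)
  → r_4 = 2.8574
beam 5: φ=90°, α=300°
  d=(0.5000,-0.8660)  start (3,3)  tX=1.4400 tY=0.8776  stride 1/|dx|=2.0000 1/|dy|=1.1547
    cross y-line → (3,2), t=0.8776
    cross x-line → (4,2), t=1.4400
    cross y-line → (4,1), t=2.0323
    cross y-line → (4,0), t=3.1870 (wall)
  → r_5 = 3.1870

ranges = [1.4318, 2.3604, 2.6327, 2.8574, 3.1870]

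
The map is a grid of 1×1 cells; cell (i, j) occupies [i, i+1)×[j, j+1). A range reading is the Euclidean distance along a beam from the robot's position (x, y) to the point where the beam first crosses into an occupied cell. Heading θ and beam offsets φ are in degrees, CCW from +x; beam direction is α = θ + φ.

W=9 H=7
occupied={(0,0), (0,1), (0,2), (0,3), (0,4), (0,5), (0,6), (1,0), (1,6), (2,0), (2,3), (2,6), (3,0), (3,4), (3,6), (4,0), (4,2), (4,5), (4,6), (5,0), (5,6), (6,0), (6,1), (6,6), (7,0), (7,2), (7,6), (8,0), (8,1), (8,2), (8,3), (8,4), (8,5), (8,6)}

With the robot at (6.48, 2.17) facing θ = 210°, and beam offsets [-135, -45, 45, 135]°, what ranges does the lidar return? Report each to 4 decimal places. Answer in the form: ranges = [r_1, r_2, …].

beam 1: φ=-135°, α=75°
  direction (0.2588, 0.9659); cell (6,2); t to first gridline: x 2.0091, y 0.8593 (then +3.8637 / +1.0353)
    (6,3) via y @ 0.8593
    (6,4) via y @ 1.8946
    (7,4) via x @ 2.0091
    (7,5) via y @ 2.9298
    (7,6) via y @ 3.9651  # hit
  → r_1 = 3.9651
beam 2: φ=-45°, α=165°
  direction (-0.9659, 0.2588); cell (6,2); t to first gridline: x 0.4969, y 3.2069 (then +1.0353 / +3.8637)
    (5,2) via x @ 0.4969
    (4,2) via x @ 1.5322  # hit
  → r_2 = 1.5322
beam 3: φ=45°, α=255°
  direction (-0.2588, -0.9659); cell (6,2); t to first gridline: x 1.8546, y 0.1760 (then +3.8637 / +1.0353)
    (6,1) via y @ 0.1760  # hit
  → r_3 = 0.1760
beam 4: φ=135°, α=345°
  direction (0.9659, -0.2588); cell (6,2); t to first gridline: x 0.5383, y 0.6568 (then +1.0353 / +3.8637)
    (7,2) via x @ 0.5383  # hit
  → r_4 = 0.5383

ranges = [3.9651, 1.5322, 0.1760, 0.5383]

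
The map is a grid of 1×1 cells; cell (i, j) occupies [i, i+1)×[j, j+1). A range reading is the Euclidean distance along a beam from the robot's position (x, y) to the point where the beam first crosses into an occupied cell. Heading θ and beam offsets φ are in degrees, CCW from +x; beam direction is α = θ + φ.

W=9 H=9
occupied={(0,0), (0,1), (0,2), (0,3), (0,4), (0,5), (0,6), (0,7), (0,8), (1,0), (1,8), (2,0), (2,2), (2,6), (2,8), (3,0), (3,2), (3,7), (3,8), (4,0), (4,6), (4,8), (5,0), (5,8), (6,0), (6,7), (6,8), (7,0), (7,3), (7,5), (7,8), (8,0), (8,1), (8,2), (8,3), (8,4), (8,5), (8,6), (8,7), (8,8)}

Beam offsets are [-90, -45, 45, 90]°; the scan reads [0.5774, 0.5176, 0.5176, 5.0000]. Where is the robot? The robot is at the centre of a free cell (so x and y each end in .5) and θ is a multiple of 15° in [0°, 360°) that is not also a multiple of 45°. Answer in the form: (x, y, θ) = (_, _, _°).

(x, y, θ) = (3.5, 6.5, 150°)

The pose lattice has 41·16 = 656 candidates. Test each by forward raycasting.
  (2.5, 5.5, 330°): beam 1 = 3.0000 ≠ 0.5774 ✗
  (4.5, 5.5, 30°): beam 1 = 5.1962 ≠ 0.5774 ✗
  (5.5, 4.5, 105°): beam 1 = 1.9319 ≠ 0.5774 ✗
  (5.5, 2.5, 15°): beam 1 = 1.5529 ≠ 0.5774 ✗
  …
  (3.5, 6.5, 150°): r_1=0.5774, r_2=0.5176, r_3=0.5176, r_4=5.0000 — all match ✓
Only this pose fits every beam.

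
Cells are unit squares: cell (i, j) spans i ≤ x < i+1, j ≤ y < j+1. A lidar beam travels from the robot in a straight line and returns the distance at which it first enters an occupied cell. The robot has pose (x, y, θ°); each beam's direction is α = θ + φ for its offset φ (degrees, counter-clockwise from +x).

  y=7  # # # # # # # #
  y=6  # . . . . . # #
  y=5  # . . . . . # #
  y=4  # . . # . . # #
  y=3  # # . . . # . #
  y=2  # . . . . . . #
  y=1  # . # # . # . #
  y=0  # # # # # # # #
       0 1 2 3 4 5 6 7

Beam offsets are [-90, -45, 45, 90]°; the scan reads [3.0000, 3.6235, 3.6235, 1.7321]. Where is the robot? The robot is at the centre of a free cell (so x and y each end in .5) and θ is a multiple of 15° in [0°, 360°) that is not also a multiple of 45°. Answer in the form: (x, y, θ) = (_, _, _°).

(x, y, θ) = (4.5, 3.5, 150°)

The pose lattice has 27·16 = 432 candidates. Test each by forward raycasting.
  (6.5, 3.5, 60°): beam 1 = 0.5774 ≠ 3.0000 ✗
  (4.5, 4.5, 60°): beam 1 = 1.0000 ≠ 3.0000 ✗
  (1.5, 5.5, 240°): beam 1 = 0.5774 ≠ 3.0000 ✗
  …
  (4.5, 3.5, 150°): r_1=3.0000, r_2=3.6235, r_3=3.6235, r_4=1.7321 — all match ✓
Unique over the lattice → pose = (4.5, 3.5, 150°).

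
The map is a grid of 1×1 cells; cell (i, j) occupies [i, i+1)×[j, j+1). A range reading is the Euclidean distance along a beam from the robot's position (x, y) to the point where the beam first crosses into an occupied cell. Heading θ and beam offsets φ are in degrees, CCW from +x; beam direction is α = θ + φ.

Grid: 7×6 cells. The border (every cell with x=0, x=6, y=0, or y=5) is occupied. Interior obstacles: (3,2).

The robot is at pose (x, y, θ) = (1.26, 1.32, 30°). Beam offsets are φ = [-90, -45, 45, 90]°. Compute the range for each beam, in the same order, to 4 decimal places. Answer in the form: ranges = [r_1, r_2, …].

beam 1: φ=-90°, α=300°
  dir = (cos 300°, sin 300°) = (0.5000, -0.8660); from cell (1,1)
  next x-line at t=1.4800, next y-line at t=0.3695; Δt_x=2.0000, Δt_y=1.1547
    y: enter (1,0) at t=0.3695 ← occupied
  → r_1 = 0.3695
beam 2: φ=-45°, α=345°
  dir = (cos 345°, sin 345°) = (0.9659, -0.2588); from cell (1,1)
  next x-line at t=0.7661, next y-line at t=1.2364; Δt_x=1.0353, Δt_y=3.8637
    x: enter (2,1) at t=0.7661
    y: enter (2,0) at t=1.2364 ← occupied
  → r_2 = 1.2364
beam 3: φ=45°, α=75°
  dir = (cos 75°, sin 75°) = (0.2588, 0.9659); from cell (1,1)
  next x-line at t=2.8591, next y-line at t=0.7040; Δt_x=3.8637, Δt_y=1.0353
    y: enter (1,2) at t=0.7040
    y: enter (1,3) at t=1.7393
    y: enter (1,4) at t=2.7745
    x: enter (2,4) at t=2.8591
    y: enter (2,5) at t=3.8098 ← occupied
  → r_3 = 3.8098
beam 4: φ=90°, α=120°
  dir = (cos 120°, sin 120°) = (-0.5000, 0.8660); from cell (1,1)
  next x-line at t=0.5200, next y-line at t=0.7852; Δt_x=2.0000, Δt_y=1.1547
    x: enter (0,1) at t=0.5200 ← occupied
  → r_4 = 0.5200

ranges = [0.3695, 1.2364, 3.8098, 0.5200]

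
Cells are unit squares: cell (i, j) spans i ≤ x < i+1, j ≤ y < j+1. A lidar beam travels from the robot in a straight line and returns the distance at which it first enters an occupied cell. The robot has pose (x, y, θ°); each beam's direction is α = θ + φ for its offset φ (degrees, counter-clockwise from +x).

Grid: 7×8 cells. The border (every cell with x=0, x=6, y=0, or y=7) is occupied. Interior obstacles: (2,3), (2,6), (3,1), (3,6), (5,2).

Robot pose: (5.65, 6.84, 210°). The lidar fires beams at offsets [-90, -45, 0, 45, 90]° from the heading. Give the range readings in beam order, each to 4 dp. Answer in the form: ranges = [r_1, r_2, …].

ranges = [0.1848, 0.6182, 5.3694, 6.0460, 0.7000]

beam 1: φ=-90°, α=120°
  dir = (cos 120°, sin 120°) = (-0.5000, 0.8660); from cell (5,6)
  next x-line at t=1.3000, next y-line at t=0.1848; Δt_x=2.0000, Δt_y=1.1547
    y: enter (5,7) at t=0.1848 ← occupied
  → r_1 = 0.1848
beam 2: φ=-45°, α=165°
  dir = (cos 165°, sin 165°) = (-0.9659, 0.2588); from cell (5,6)
  next x-line at t=0.6729, next y-line at t=0.6182; Δt_x=1.0353, Δt_y=3.8637
    y: enter (5,7) at t=0.6182 ← occupied
  → r_2 = 0.6182
beam 3: φ=0°, α=210°
  dir = (cos 210°, sin 210°) = (-0.8660, -0.5000); from cell (5,6)
  next x-line at t=0.7506, next y-line at t=1.6800; Δt_x=1.1547, Δt_y=2.0000
    x: enter (4,6) at t=0.7506
    y: enter (4,5) at t=1.6800
    x: enter (3,5) at t=1.9053
    x: enter (2,5) at t=3.0600
    y: enter (2,4) at t=3.6800
    x: enter (1,4) at t=4.2147
    x: enter (0,4) at t=5.3694 ← occupied
  → r_3 = 5.3694
beam 4: φ=45°, α=255°
  dir = (cos 255°, sin 255°) = (-0.2588, -0.9659); from cell (5,6)
  next x-line at t=2.5114, next y-line at t=0.8696; Δt_x=3.8637, Δt_y=1.0353
    y: enter (5,5) at t=0.8696
    y: enter (5,4) at t=1.9049
    x: enter (4,4) at t=2.5114
    y: enter (4,3) at t=2.9402
    y: enter (4,2) at t=3.9755
    y: enter (4,1) at t=5.0107
    y: enter (4,0) at t=6.0460 ← occupied
  → r_4 = 6.0460
beam 5: φ=90°, α=300°
  dir = (cos 300°, sin 300°) = (0.5000, -0.8660); from cell (5,6)
  next x-line at t=0.7000, next y-line at t=0.9699; Δt_x=2.0000, Δt_y=1.1547
    x: enter (6,6) at t=0.7000 ← occupied
  → r_5 = 0.7000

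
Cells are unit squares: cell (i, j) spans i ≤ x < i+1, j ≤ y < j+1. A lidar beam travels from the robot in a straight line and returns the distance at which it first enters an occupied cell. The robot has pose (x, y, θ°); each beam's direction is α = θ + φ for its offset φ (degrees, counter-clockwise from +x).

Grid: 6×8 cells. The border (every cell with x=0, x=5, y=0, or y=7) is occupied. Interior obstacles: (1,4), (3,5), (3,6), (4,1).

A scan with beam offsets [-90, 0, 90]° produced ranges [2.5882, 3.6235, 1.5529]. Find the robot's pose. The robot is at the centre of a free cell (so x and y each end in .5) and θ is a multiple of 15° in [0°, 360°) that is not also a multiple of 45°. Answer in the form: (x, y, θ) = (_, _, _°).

Candidates: 20 free-cell centres × 16 headings = 320 poses. Raycast each; keep the one whose scan matches to 4 dp.
  (2.5, 4.5, 150°): beam 1 = 1.0000 ≠ 2.5882 ✗
  (3.5, 4.5, 150°): beam 1 = 0.5774 ≠ 2.5882 ✗
  (3.5, 2.5, 60°): beam 1 = 1.0000 ≠ 2.5882 ✗
  …
  (2.5, 3.5, 105°): r_1=2.5882, r_2=3.6235, r_3=1.5529 — all match ✓
No second candidate reproduces the full scan.

(x, y, θ) = (2.5, 3.5, 105°)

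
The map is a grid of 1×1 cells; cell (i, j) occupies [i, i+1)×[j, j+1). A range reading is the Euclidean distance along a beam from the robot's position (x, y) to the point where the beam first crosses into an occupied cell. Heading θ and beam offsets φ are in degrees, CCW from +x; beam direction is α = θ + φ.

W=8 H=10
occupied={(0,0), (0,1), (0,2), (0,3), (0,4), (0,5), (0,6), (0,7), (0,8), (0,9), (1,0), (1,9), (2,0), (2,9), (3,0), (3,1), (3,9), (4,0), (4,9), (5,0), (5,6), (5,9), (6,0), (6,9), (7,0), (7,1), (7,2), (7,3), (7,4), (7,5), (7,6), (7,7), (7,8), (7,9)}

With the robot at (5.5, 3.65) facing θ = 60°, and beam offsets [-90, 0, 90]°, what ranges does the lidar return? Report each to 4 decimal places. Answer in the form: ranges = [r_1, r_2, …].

beam 1: φ=-90°, α=330°
  d=(0.8660,-0.5000)  start (5,3)  tX=0.5774 tY=1.3000  stride 1/|dx|=1.1547 1/|dy|=2.0000
    cross x-line → (6,3), t=0.5774
    cross y-line → (6,2), t=1.3000
    cross x-line → (7,2), t=1.7321 (wall)
  → r_1 = 1.7321
beam 2: φ=0°, α=60°
  d=(0.5000,0.8660)  start (5,3)  tX=1.0000 tY=0.4041  stride 1/|dx|=2.0000 1/|dy|=1.1547
    cross y-line → (5,4), t=0.4041
    cross x-line → (6,4), t=1.0000
    cross y-line → (6,5), t=1.5588
    cross y-line → (6,6), t=2.7135
    cross x-line → (7,6), t=3.0000 (wall)
  → r_2 = 3.0000
beam 3: φ=90°, α=150°
  d=(-0.8660,0.5000)  start (5,3)  tX=0.5774 tY=0.7000  stride 1/|dx|=1.1547 1/|dy|=2.0000
    cross x-line → (4,3), t=0.5774
    cross y-line → (4,4), t=0.7000
    cross x-line → (3,4), t=1.7321
    cross y-line → (3,5), t=2.7000
    cross x-line → (2,5), t=2.8868
    cross x-line → (1,5), t=4.0415
    cross y-line → (1,6), t=4.7000
    cross x-line → (0,6), t=5.1962 (wall)
  → r_3 = 5.1962

ranges = [1.7321, 3.0000, 5.1962]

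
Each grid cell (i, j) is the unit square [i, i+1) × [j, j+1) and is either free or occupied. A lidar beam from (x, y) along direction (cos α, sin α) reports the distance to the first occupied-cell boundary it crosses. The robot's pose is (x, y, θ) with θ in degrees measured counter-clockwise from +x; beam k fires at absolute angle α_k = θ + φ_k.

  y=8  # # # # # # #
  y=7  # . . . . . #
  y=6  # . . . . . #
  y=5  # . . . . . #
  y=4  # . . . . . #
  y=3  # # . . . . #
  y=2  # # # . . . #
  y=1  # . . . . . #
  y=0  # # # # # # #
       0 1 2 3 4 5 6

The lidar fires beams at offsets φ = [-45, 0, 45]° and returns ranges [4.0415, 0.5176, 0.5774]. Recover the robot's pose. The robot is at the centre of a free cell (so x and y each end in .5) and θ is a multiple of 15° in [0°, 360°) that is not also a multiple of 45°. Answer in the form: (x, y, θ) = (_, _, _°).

(x, y, θ) = (2.5, 1.5, 75°)

The pose lattice has 32·16 = 512 candidates. Test each by forward raycasting.
  (5.5, 2.5, 60°): beam 1 = 0.5176 ≠ 4.0415 ✗
  (3.5, 1.5, 30°): beam 1 = 1.9319 ≠ 4.0415 ✗
  (3.5, 3.5, 210°): beam 1 = 1.5529 ≠ 4.0415 ✗
  (3.5, 7.5, 120°): beam 1 = 0.5176 ≠ 4.0415 ✗
  (5.5, 5.5, 120°): beam 1 = 1.9319 ≠ 4.0415 ✗
  …
  (2.5, 1.5, 75°): r_1=4.0415, r_2=0.5176, r_3=0.5774 — all match ✓
Only this pose fits every beam.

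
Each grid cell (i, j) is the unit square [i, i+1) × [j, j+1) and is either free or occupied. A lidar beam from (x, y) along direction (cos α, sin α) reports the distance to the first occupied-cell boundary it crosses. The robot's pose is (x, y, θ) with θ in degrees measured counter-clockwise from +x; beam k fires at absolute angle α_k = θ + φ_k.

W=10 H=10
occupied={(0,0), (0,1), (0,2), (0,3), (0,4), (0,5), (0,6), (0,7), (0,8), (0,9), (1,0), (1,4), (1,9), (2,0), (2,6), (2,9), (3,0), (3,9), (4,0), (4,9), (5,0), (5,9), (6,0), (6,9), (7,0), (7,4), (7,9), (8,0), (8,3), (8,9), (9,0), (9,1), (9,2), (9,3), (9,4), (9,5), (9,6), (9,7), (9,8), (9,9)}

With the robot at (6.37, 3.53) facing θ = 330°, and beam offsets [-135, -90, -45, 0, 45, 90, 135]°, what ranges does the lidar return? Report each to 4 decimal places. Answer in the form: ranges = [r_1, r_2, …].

beam 1: φ=-135°, α=195°
  cosα=-0.9659 sinα=-0.2588 | (6,3) | tMaxX 0.3831 tMaxY 2.0478 | tΔX 1.0353 tΔY 3.8637
    t=0.3831 [x] (5,3)
    t=1.4183 [x] (4,3)
    t=2.0478 [y] (4,2)
    t=2.4536 [x] (3,2)
    t=3.4889 [x] (2,2)
    t=4.5242 [x] (1,2)
    t=5.5594 [x] (0,2) — stop
  → r_1 = 5.5594
beam 2: φ=-90°, α=240°
  cosα=-0.5000 sinα=-0.8660 | (6,3) | tMaxX 0.7400 tMaxY 0.6120 | tΔX 2.0000 tΔY 1.1547
    t=0.6120 [y] (6,2)
    t=0.7400 [x] (5,2)
    t=1.7667 [y] (5,1)
    t=2.7400 [x] (4,1)
    t=2.9214 [y] (4,0) — stop
  → r_2 = 2.9214
beam 3: φ=-45°, α=285°
  cosα=0.2588 sinα=-0.9659 | (6,3) | tMaxX 2.4341 tMaxY 0.5487 | tΔX 3.8637 tΔY 1.0353
    t=0.5487 [y] (6,2)
    t=1.5840 [y] (6,1)
    t=2.4341 [x] (7,1)
    t=2.6192 [y] (7,0) — stop
  → r_3 = 2.6192
beam 4: φ=0°, α=330°
  cosα=0.8660 sinα=-0.5000 | (6,3) | tMaxX 0.7275 tMaxY 1.0600 | tΔX 1.1547 tΔY 2.0000
    t=0.7275 [x] (7,3)
    t=1.0600 [y] (7,2)
    t=1.8822 [x] (8,2)
    t=3.0369 [x] (9,2) — stop
  → r_4 = 3.0369
beam 5: φ=45°, α=15°
  cosα=0.9659 sinα=0.2588 | (6,3) | tMaxX 0.6522 tMaxY 1.8159 | tΔX 1.0353 tΔY 3.8637
    t=0.6522 [x] (7,3)
    t=1.6875 [x] (8,3) — stop
  → r_5 = 1.6875
beam 6: φ=90°, α=60°
  cosα=0.5000 sinα=0.8660 | (6,3) | tMaxX 1.2600 tMaxY 0.5427 | tΔX 2.0000 tΔY 1.1547
    t=0.5427 [y] (6,4)
    t=1.2600 [x] (7,4) — stop
  → r_6 = 1.2600
beam 7: φ=135°, α=105°
  cosα=-0.2588 sinα=0.9659 | (6,3) | tMaxX 1.4296 tMaxY 0.4866 | tΔX 3.8637 tΔY 1.0353
    t=0.4866 [y] (6,4)
    t=1.4296 [x] (5,4)
    t=1.5219 [y] (5,5)
    t=2.5571 [y] (5,6)
    t=3.5924 [y] (5,7)
    t=4.6277 [y] (5,8)
    t=5.2933 [x] (4,8)
    t=5.6630 [y] (4,9) — stop
  → r_7 = 5.6630

ranges = [5.5594, 2.9214, 2.6192, 3.0369, 1.6875, 1.2600, 5.6630]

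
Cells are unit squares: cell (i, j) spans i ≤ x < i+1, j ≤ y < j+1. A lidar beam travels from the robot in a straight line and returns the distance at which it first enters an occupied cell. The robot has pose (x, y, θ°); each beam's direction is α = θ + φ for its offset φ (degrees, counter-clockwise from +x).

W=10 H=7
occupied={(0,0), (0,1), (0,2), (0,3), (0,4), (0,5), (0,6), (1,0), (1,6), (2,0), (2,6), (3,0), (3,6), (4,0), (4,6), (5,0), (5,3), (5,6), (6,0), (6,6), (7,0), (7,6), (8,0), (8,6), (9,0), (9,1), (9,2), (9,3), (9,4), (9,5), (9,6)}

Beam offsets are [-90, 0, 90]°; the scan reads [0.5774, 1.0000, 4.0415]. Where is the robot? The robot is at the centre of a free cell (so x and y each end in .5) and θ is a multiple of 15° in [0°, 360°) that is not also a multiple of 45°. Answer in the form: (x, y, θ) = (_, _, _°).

(x, y, θ) = (1.5, 5.5, 240°)

Candidates: 39 free-cell centres × 16 headings = 624 poses. Raycast each; keep the one whose scan matches to 4 dp.
  (1.5, 2.5, 105°): beam 1 = 3.6235 ≠ 0.5774 ✗
  (2.5, 2.5, 255°): beam 1 = 1.5529 ≠ 0.5774 ✗
  (2.5, 4.5, 300°): beam 1 = 1.7321 ≠ 0.5774 ✗
  (8.5, 4.5, 210°): beam 1 = 1.7321 ≠ 0.5774 ✗
  (7.5, 2.5, 150°): beam 1 = 3.0000 ≠ 0.5774 ✗
  …
  (1.5, 5.5, 240°): r_1=0.5774, r_2=1.0000, r_3=4.0415 — all match ✓
Unique over the lattice → pose = (1.5, 5.5, 240°).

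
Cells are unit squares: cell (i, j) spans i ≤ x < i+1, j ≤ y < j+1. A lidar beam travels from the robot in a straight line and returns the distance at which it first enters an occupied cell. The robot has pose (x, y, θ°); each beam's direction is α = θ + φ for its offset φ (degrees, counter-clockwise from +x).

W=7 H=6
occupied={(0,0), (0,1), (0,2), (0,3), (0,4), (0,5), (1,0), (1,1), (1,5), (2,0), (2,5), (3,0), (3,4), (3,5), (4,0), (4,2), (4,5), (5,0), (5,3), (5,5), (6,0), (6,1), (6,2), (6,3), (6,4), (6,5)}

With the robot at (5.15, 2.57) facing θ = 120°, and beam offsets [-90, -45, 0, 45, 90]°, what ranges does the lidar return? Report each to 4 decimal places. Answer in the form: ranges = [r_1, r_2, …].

beam 1: φ=-90°, α=30°
  dir = (cos 30°, sin 30°) = (0.8660, 0.5000); from cell (5,2)
  next x-line at t=0.9815, next y-line at t=0.8600; Δt_x=1.1547, Δt_y=2.0000
    y: enter (5,3) at t=0.8600 ← occupied
  → r_1 = 0.8600
beam 2: φ=-45°, α=75°
  dir = (cos 75°, sin 75°) = (0.2588, 0.9659); from cell (5,2)
  next x-line at t=3.2841, next y-line at t=0.4452; Δt_x=3.8637, Δt_y=1.0353
    y: enter (5,3) at t=0.4452 ← occupied
  → r_2 = 0.4452
beam 3: φ=0°, α=120°
  dir = (cos 120°, sin 120°) = (-0.5000, 0.8660); from cell (5,2)
  next x-line at t=0.3000, next y-line at t=0.4965; Δt_x=2.0000, Δt_y=1.1547
    x: enter (4,2) at t=0.3000 ← occupied
  → r_3 = 0.3000
beam 4: φ=45°, α=165°
  dir = (cos 165°, sin 165°) = (-0.9659, 0.2588); from cell (5,2)
  next x-line at t=0.1553, next y-line at t=1.6614; Δt_x=1.0353, Δt_y=3.8637
    x: enter (4,2) at t=0.1553 ← occupied
  → r_4 = 0.1553
beam 5: φ=90°, α=210°
  dir = (cos 210°, sin 210°) = (-0.8660, -0.5000); from cell (5,2)
  next x-line at t=0.1732, next y-line at t=1.1400; Δt_x=1.1547, Δt_y=2.0000
    x: enter (4,2) at t=0.1732 ← occupied
  → r_5 = 0.1732

ranges = [0.8600, 0.4452, 0.3000, 0.1553, 0.1732]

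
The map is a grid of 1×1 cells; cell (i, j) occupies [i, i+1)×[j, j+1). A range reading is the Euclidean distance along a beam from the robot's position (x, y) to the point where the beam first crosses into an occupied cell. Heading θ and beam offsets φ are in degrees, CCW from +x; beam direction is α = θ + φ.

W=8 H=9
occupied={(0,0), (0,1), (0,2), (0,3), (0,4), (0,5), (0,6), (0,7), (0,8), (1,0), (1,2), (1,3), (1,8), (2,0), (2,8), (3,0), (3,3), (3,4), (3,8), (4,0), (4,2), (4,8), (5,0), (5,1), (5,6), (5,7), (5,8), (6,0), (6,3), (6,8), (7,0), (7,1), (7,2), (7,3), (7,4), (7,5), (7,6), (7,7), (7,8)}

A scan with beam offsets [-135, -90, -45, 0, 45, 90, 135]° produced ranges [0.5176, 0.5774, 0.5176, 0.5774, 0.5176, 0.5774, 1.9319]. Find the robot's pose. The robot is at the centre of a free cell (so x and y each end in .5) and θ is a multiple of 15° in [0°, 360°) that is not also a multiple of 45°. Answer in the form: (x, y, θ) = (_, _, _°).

(x, y, θ) = (1.5, 1.5, 210°)

The pose lattice has 33·16 = 528 candidates. Test each by forward raycasting.
  (6.5, 5.5, 105°): beam 1 = 0.5774 ≠ 0.5176 ✗
  (6.5, 2.5, 120°): beam 5 = 1.5529 ≠ 0.5176 ✗
  (4.5, 5.5, 210°): beam 1 = 1.9319 ≠ 0.5176 ✗
  (4.5, 3.5, 75°): beam 1 = 0.5774 ≠ 0.5176 ✗
  (5.5, 2.5, 150°): beam 1 = 1.5529 ≠ 0.5176 ✗
  …
  (1.5, 1.5, 210°): r_1=0.5176, r_2=0.5774, r_3=0.5176, r_4=0.5774, r_5=0.5176, r_6=0.5774, r_7=1.9319 — all match ✓
Only this pose fits every beam.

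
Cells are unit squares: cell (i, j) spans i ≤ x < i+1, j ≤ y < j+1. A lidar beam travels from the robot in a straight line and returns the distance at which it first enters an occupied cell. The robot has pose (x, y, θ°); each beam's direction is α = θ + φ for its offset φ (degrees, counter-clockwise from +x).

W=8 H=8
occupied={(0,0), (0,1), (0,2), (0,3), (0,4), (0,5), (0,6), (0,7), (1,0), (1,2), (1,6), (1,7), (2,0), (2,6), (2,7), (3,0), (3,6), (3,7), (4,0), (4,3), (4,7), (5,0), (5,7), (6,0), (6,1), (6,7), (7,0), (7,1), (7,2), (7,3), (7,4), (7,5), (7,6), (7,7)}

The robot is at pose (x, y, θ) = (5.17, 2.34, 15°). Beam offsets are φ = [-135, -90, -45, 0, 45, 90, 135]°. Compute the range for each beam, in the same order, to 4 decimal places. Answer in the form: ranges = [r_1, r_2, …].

ranges = [1.5473, 1.3873, 0.9584, 1.8946, 3.6600, 0.6833, 1.3200]

beam 1: φ=-135°, α=240°
  direction (-0.5000, -0.8660); cell (5,2); t to first gridline: x 0.3400, y 0.3926 (then +2.0000 / +1.1547)
    (4,2) via x @ 0.3400
    (4,1) via y @ 0.3926
    (4,0) via y @ 1.5473  # hit
  → r_1 = 1.5473
beam 2: φ=-90°, α=285°
  direction (0.2588, -0.9659); cell (5,2); t to first gridline: x 3.2069, y 0.3520 (then +3.8637 / +1.0353)
    (5,1) via y @ 0.3520
    (5,0) via y @ 1.3873  # hit
  → r_2 = 1.3873
beam 3: φ=-45°, α=330°
  direction (0.8660, -0.5000); cell (5,2); t to first gridline: x 0.9584, y 0.6800 (then +1.1547 / +2.0000)
    (5,1) via y @ 0.6800
    (6,1) via x @ 0.9584  # hit
  → r_3 = 0.9584
beam 4: φ=0°, α=15°
  direction (0.9659, 0.2588); cell (5,2); t to first gridline: x 0.8593, y 2.5500 (then +1.0353 / +3.8637)
    (6,2) via x @ 0.8593
    (7,2) via x @ 1.8946  # hit
  → r_4 = 1.8946
beam 5: φ=45°, α=60°
  direction (0.5000, 0.8660); cell (5,2); t to first gridline: x 1.6600, y 0.7621 (then +2.0000 / +1.1547)
    (5,3) via y @ 0.7621
    (6,3) via x @ 1.6600
    (6,4) via y @ 1.9168
    (6,5) via y @ 3.0715
    (7,5) via x @ 3.6600  # hit
  → r_5 = 3.6600
beam 6: φ=90°, α=105°
  direction (-0.2588, 0.9659); cell (5,2); t to first gridline: x 0.6568, y 0.6833 (then +3.8637 / +1.0353)
    (4,2) via x @ 0.6568
    (4,3) via y @ 0.6833  # hit
  → r_6 = 0.6833
beam 7: φ=135°, α=150°
  direction (-0.8660, 0.5000); cell (5,2); t to first gridline: x 0.1963, y 1.3200 (then +1.1547 / +2.0000)
    (4,2) via x @ 0.1963
    (4,3) via y @ 1.3200  # hit
  → r_7 = 1.3200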